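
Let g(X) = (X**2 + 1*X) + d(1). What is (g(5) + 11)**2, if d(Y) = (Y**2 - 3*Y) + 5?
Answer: 1936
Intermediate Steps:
d(Y) = 5 + Y**2 - 3*Y
g(X) = 3 + X + X**2 (g(X) = (X**2 + 1*X) + (5 + 1**2 - 3*1) = (X**2 + X) + (5 + 1 - 3) = (X + X**2) + 3 = 3 + X + X**2)
(g(5) + 11)**2 = ((3 + 5 + 5**2) + 11)**2 = ((3 + 5 + 25) + 11)**2 = (33 + 11)**2 = 44**2 = 1936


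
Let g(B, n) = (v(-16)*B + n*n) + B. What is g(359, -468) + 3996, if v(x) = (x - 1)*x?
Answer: 321027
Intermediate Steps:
v(x) = x*(-1 + x) (v(x) = (-1 + x)*x = x*(-1 + x))
g(B, n) = n² + 273*B (g(B, n) = ((-16*(-1 - 16))*B + n*n) + B = ((-16*(-17))*B + n²) + B = (272*B + n²) + B = (n² + 272*B) + B = n² + 273*B)
g(359, -468) + 3996 = ((-468)² + 273*359) + 3996 = (219024 + 98007) + 3996 = 317031 + 3996 = 321027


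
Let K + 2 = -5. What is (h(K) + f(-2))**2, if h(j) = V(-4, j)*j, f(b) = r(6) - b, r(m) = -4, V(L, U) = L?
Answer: 676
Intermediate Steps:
K = -7 (K = -2 - 5 = -7)
f(b) = -4 - b
h(j) = -4*j
(h(K) + f(-2))**2 = (-4*(-7) + (-4 - 1*(-2)))**2 = (28 + (-4 + 2))**2 = (28 - 2)**2 = 26**2 = 676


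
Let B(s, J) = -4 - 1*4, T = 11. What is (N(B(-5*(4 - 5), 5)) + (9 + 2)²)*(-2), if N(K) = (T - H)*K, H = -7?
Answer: 46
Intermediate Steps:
B(s, J) = -8 (B(s, J) = -4 - 4 = -8)
N(K) = 18*K (N(K) = (11 - 1*(-7))*K = (11 + 7)*K = 18*K)
(N(B(-5*(4 - 5), 5)) + (9 + 2)²)*(-2) = (18*(-8) + (9 + 2)²)*(-2) = (-144 + 11²)*(-2) = (-144 + 121)*(-2) = -23*(-2) = 46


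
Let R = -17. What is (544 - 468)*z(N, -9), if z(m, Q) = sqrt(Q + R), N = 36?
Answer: 76*I*sqrt(26) ≈ 387.53*I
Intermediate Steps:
z(m, Q) = sqrt(-17 + Q) (z(m, Q) = sqrt(Q - 17) = sqrt(-17 + Q))
(544 - 468)*z(N, -9) = (544 - 468)*sqrt(-17 - 9) = 76*sqrt(-26) = 76*(I*sqrt(26)) = 76*I*sqrt(26)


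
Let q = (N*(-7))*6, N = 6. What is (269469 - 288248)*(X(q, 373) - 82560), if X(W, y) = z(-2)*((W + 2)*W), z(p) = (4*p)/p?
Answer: -3181913760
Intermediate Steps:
q = -252 (q = (6*(-7))*6 = -42*6 = -252)
z(p) = 4
X(W, y) = 4*W*(2 + W) (X(W, y) = 4*((W + 2)*W) = 4*((2 + W)*W) = 4*(W*(2 + W)) = 4*W*(2 + W))
(269469 - 288248)*(X(q, 373) - 82560) = (269469 - 288248)*(4*(-252)*(2 - 252) - 82560) = -18779*(4*(-252)*(-250) - 82560) = -18779*(252000 - 82560) = -18779*169440 = -3181913760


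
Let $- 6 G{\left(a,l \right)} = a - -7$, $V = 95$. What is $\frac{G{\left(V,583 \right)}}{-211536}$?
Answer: $\frac{17}{211536} \approx 8.0365 \cdot 10^{-5}$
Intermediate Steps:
$G{\left(a,l \right)} = - \frac{7}{6} - \frac{a}{6}$ ($G{\left(a,l \right)} = - \frac{a - -7}{6} = - \frac{a + 7}{6} = - \frac{7 + a}{6} = - \frac{7}{6} - \frac{a}{6}$)
$\frac{G{\left(V,583 \right)}}{-211536} = \frac{- \frac{7}{6} - \frac{95}{6}}{-211536} = \left(- \frac{7}{6} - \frac{95}{6}\right) \left(- \frac{1}{211536}\right) = \left(-17\right) \left(- \frac{1}{211536}\right) = \frac{17}{211536}$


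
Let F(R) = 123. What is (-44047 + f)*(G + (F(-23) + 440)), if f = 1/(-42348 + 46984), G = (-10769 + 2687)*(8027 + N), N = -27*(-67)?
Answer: 16232822876933199/4636 ≈ 3.5015e+12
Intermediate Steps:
N = 1809
G = -79494552 (G = (-10769 + 2687)*(8027 + 1809) = -8082*9836 = -79494552)
f = 1/4636 ≈ 0.00021570
(-44047 + f)*(G + (F(-23) + 440)) = (-44047 + 1/4636)*(-79494552 + (123 + 440)) = -204201891*(-79494552 + 563)/4636 = -204201891/4636*(-79493989) = 16232822876933199/4636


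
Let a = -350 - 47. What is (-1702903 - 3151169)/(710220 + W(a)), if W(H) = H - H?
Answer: -404506/59185 ≈ -6.8346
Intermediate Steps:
a = -397
W(H) = 0
(-1702903 - 3151169)/(710220 + W(a)) = (-1702903 - 3151169)/(710220 + 0) = -4854072/710220 = -4854072*1/710220 = -404506/59185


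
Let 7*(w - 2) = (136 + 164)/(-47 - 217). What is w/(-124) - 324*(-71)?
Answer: 439284101/19096 ≈ 23004.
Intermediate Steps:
w = 283/154 (w = 2 + ((136 + 164)/(-47 - 217))/7 = 2 + (300/(-264))/7 = 2 + (300*(-1/264))/7 = 2 + (⅐)*(-25/22) = 2 - 25/154 = 283/154 ≈ 1.8377)
w/(-124) - 324*(-71) = (283/154)/(-124) - 324*(-71) = (283/154)*(-1/124) + 23004 = -283/19096 + 23004 = 439284101/19096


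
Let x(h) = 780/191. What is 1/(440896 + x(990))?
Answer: 191/84211916 ≈ 2.2681e-6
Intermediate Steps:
x(h) = 780/191 (x(h) = 780*(1/191) = 780/191)
1/(440896 + x(990)) = 1/(440896 + 780/191) = 1/(84211916/191) = 191/84211916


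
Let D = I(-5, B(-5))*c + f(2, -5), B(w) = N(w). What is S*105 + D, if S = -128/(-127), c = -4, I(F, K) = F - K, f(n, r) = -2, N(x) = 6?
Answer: 18774/127 ≈ 147.83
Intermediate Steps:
B(w) = 6
S = 128/127 (S = -128*(-1/127) = 128/127 ≈ 1.0079)
D = 42 (D = (-5 - 1*6)*(-4) - 2 = (-5 - 6)*(-4) - 2 = -11*(-4) - 2 = 44 - 2 = 42)
S*105 + D = (128/127)*105 + 42 = 13440/127 + 42 = 18774/127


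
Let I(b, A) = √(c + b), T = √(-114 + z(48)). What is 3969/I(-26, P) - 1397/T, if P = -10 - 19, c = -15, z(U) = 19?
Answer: I*(-377055*√41 + 57277*√95)/3895 ≈ -476.52*I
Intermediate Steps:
T = I*√95 (T = √(-114 + 19) = √(-95) = I*√95 ≈ 9.7468*I)
P = -29
I(b, A) = √(-15 + b)
3969/I(-26, P) - 1397/T = 3969/(√(-15 - 26)) - 1397*(-I*√95/95) = 3969/(√(-41)) - (-1397)*I*√95/95 = 3969/((I*√41)) + 1397*I*√95/95 = 3969*(-I*√41/41) + 1397*I*√95/95 = -3969*I*√41/41 + 1397*I*√95/95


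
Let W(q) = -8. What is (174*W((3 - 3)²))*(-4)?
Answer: 5568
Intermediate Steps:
(174*W((3 - 3)²))*(-4) = (174*(-8))*(-4) = -1392*(-4) = 5568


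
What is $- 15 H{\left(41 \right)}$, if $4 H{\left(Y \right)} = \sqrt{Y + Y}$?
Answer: $- \frac{15 \sqrt{82}}{4} \approx -33.958$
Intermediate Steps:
$H{\left(Y \right)} = \frac{\sqrt{2} \sqrt{Y}}{4}$ ($H{\left(Y \right)} = \frac{\sqrt{Y + Y}}{4} = \frac{\sqrt{2 Y}}{4} = \frac{\sqrt{2} \sqrt{Y}}{4}$)
$- 15 H{\left(41 \right)} = - 15 \frac{\sqrt{2} \sqrt{41}}{4} = - 15 \frac{\sqrt{82}}{4} = - \frac{15 \sqrt{82}}{4}$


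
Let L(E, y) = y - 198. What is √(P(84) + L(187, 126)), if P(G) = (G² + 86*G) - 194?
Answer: 7*√286 ≈ 118.38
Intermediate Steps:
P(G) = -194 + G² + 86*G
L(E, y) = -198 + y
√(P(84) + L(187, 126)) = √((-194 + 84² + 86*84) + (-198 + 126)) = √((-194 + 7056 + 7224) - 72) = √(14086 - 72) = √14014 = 7*√286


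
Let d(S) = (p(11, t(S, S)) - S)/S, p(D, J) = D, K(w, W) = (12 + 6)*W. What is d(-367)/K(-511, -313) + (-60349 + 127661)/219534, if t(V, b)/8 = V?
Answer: 552629069/1801292151 ≈ 0.30680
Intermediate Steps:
K(w, W) = 18*W
t(V, b) = 8*V
d(S) = (11 - S)/S
d(-367)/K(-511, -313) + (-60349 + 127661)/219534 = ((11 - 1*(-367))/(-367))/((18*(-313))) + (-60349 + 127661)/219534 = -(11 + 367)/367/(-5634) + 67312*(1/219534) = -1/367*378*(-1/5634) + 4808/15681 = -378/367*(-1/5634) + 4808/15681 = 21/114871 + 4808/15681 = 552629069/1801292151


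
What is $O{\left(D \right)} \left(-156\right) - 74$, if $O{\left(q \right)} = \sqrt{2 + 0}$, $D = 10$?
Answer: $-74 - 156 \sqrt{2} \approx -294.62$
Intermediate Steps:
$O{\left(q \right)} = \sqrt{2}$
$O{\left(D \right)} \left(-156\right) - 74 = \sqrt{2} \left(-156\right) - 74 = - 156 \sqrt{2} - 74 = -74 - 156 \sqrt{2}$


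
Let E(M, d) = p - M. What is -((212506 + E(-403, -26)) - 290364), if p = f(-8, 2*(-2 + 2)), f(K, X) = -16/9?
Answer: 697111/9 ≈ 77457.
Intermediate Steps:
f(K, X) = -16/9 (f(K, X) = -16*⅑ = -16/9)
p = -16/9 ≈ -1.7778
E(M, d) = -16/9 - M
-((212506 + E(-403, -26)) - 290364) = -((212506 + (-16/9 - 1*(-403))) - 290364) = -((212506 + (-16/9 + 403)) - 290364) = -((212506 + 3611/9) - 290364) = -(1916165/9 - 290364) = -1*(-697111/9) = 697111/9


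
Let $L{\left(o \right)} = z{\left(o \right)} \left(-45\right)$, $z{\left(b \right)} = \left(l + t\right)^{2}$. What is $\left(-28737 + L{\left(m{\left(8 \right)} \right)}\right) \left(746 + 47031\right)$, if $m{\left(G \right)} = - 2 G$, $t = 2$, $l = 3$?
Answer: $-1426716774$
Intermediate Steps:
$z{\left(b \right)} = 25$ ($z{\left(b \right)} = \left(3 + 2\right)^{2} = 5^{2} = 25$)
$L{\left(o \right)} = -1125$ ($L{\left(o \right)} = 25 \left(-45\right) = -1125$)
$\left(-28737 + L{\left(m{\left(8 \right)} \right)}\right) \left(746 + 47031\right) = \left(-28737 - 1125\right) \left(746 + 47031\right) = \left(-29862\right) 47777 = -1426716774$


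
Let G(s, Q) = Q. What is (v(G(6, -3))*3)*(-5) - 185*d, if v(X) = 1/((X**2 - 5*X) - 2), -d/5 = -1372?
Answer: -27920215/22 ≈ -1.2691e+6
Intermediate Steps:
d = 6860 (d = -5*(-1372) = 6860)
v(X) = 1/(-2 + X**2 - 5*X)
(v(G(6, -3))*3)*(-5) - 185*d = (3/(-2 + (-3)**2 - 5*(-3)))*(-5) - 185*6860 = (3/(-2 + 9 + 15))*(-5) - 1269100 = (3/22)*(-5) - 1269100 = -15/22 - 1269100 = -27920215/22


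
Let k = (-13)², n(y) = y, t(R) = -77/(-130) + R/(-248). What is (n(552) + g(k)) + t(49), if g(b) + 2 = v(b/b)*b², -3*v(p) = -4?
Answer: 1868230369/48360 ≈ 38632.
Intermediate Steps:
t(R) = 77/130 - R/248 (t(R) = -77*(-1/130) + R*(-1/248) = 77/130 - R/248)
v(p) = 4/3 (v(p) = -⅓*(-4) = 4/3)
k = 169
g(b) = -2 + 4*b²/3
(n(552) + g(k)) + t(49) = (552 + (-2 + (4/3)*169²)) + (77/130 - 1/248*49) = (552 + (-2 + (4/3)*28561)) + (77/130 - 49/248) = (552 + (-2 + 114244/3)) + 6363/16120 = (552 + 114238/3) + 6363/16120 = 115894/3 + 6363/16120 = 1868230369/48360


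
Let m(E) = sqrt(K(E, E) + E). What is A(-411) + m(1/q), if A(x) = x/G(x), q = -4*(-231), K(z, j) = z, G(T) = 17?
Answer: -411/17 + sqrt(462)/462 ≈ -24.130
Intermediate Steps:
q = 924
A(x) = x/17
m(E) = sqrt(2)*sqrt(E) (m(E) = sqrt(E + E) = sqrt(2*E) = sqrt(2)*sqrt(E))
A(-411) + m(1/q) = (1/17)*(-411) + sqrt(2)*sqrt(1/924) = -411/17 + sqrt(2)*sqrt(1/924) = -411/17 + sqrt(2)*(sqrt(231)/462) = -411/17 + sqrt(462)/462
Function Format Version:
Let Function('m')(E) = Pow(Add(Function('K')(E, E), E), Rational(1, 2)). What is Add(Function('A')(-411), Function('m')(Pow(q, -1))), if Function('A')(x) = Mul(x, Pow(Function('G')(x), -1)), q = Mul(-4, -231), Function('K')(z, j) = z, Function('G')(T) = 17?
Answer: Add(Rational(-411, 17), Mul(Rational(1, 462), Pow(462, Rational(1, 2)))) ≈ -24.130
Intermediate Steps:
q = 924
Function('A')(x) = Mul(Rational(1, 17), x) (Function('A')(x) = Mul(x, Pow(17, -1)) = Mul(x, Rational(1, 17)) = Mul(Rational(1, 17), x))
Function('m')(E) = Mul(Pow(2, Rational(1, 2)), Pow(E, Rational(1, 2))) (Function('m')(E) = Pow(Add(E, E), Rational(1, 2)) = Pow(Mul(2, E), Rational(1, 2)) = Mul(Pow(2, Rational(1, 2)), Pow(E, Rational(1, 2))))
Add(Function('A')(-411), Function('m')(Pow(q, -1))) = Add(Mul(Rational(1, 17), -411), Mul(Pow(2, Rational(1, 2)), Pow(Pow(924, -1), Rational(1, 2)))) = Add(Rational(-411, 17), Mul(Pow(2, Rational(1, 2)), Pow(Rational(1, 924), Rational(1, 2)))) = Add(Rational(-411, 17), Mul(Pow(2, Rational(1, 2)), Mul(Rational(1, 462), Pow(231, Rational(1, 2))))) = Add(Rational(-411, 17), Mul(Rational(1, 462), Pow(462, Rational(1, 2))))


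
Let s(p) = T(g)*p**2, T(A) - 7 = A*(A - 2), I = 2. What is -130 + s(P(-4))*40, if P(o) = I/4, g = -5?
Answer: 290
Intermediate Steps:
T(A) = 7 + A*(-2 + A) (T(A) = 7 + A*(A - 2) = 7 + A*(-2 + A))
P(o) = 1/2 (P(o) = 2/4 = 2*(1/4) = 1/2)
s(p) = 42*p**2 (s(p) = (7 + (-5)**2 - 2*(-5))*p**2 = (7 + 25 + 10)*p**2 = 42*p**2)
-130 + s(P(-4))*40 = -130 + (42*(1/2)**2)*40 = -130 + (42*(1/4))*40 = -130 + (21/2)*40 = -130 + 420 = 290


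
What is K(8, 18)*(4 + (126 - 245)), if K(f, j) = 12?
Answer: -1380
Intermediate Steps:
K(8, 18)*(4 + (126 - 245)) = 12*(4 + (126 - 245)) = 12*(4 - 119) = 12*(-115) = -1380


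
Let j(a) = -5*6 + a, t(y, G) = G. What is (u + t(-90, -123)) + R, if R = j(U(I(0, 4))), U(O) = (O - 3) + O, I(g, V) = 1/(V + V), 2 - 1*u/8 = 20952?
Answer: -671023/4 ≈ -1.6776e+5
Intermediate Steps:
u = -167600 (u = 16 - 8*20952 = 16 - 167616 = -167600)
I(g, V) = 1/(2*V)
U(O) = -3 + 2*O (U(O) = (-3 + O) + O = -3 + 2*O)
j(a) = -30 + a
R = -131/4 (R = -30 + (-3 + 2*((1/2)/4)) = -30 + (-3 + 2*((1/2)*(1/4))) = -30 + (-3 + 2*(1/8)) = -30 + (-3 + 1/4) = -30 - 11/4 = -131/4 ≈ -32.750)
(u + t(-90, -123)) + R = (-167600 - 123) - 131/4 = -167723 - 131/4 = -671023/4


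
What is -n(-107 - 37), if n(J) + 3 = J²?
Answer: -20733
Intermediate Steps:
n(J) = -3 + J²
-n(-107 - 37) = -(-3 + (-107 - 37)²) = -(-3 + (-144)²) = -(-3 + 20736) = -1*20733 = -20733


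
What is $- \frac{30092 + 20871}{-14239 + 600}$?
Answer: $\frac{50963}{13639} \approx 3.7366$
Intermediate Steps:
$- \frac{30092 + 20871}{-14239 + 600} = - \frac{50963}{-13639} = - \frac{50963 \left(-1\right)}{13639} = \left(-1\right) \left(- \frac{50963}{13639}\right) = \frac{50963}{13639}$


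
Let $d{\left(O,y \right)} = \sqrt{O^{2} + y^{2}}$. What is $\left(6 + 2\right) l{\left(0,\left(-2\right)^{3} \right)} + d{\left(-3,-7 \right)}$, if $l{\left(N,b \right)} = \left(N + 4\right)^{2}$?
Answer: $128 + \sqrt{58} \approx 135.62$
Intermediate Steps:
$l{\left(N,b \right)} = \left(4 + N\right)^{2}$
$\left(6 + 2\right) l{\left(0,\left(-2\right)^{3} \right)} + d{\left(-3,-7 \right)} = \left(6 + 2\right) \left(4 + 0\right)^{2} + \sqrt{\left(-3\right)^{2} + \left(-7\right)^{2}} = 8 \cdot 4^{2} + \sqrt{9 + 49} = 8 \cdot 16 + \sqrt{58} = 128 + \sqrt{58}$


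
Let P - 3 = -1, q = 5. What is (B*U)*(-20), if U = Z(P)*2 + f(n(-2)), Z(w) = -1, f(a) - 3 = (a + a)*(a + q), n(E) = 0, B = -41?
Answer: 820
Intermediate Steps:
P = 2 (P = 3 - 1 = 2)
f(a) = 3 + 2*a*(5 + a) (f(a) = 3 + (a + a)*(a + 5) = 3 + (2*a)*(5 + a) = 3 + 2*a*(5 + a))
U = 1 (U = -1*2 + (3 + 2*0² + 10*0) = -2 + (3 + 2*0 + 0) = -2 + (3 + 0 + 0) = -2 + 3 = 1)
(B*U)*(-20) = -41*1*(-20) = -41*(-20) = 820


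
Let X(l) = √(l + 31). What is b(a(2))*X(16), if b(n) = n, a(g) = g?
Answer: 2*√47 ≈ 13.711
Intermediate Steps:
X(l) = √(31 + l)
b(a(2))*X(16) = 2*√(31 + 16) = 2*√47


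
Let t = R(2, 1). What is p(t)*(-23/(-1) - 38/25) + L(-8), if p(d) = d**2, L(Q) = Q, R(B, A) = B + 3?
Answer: 529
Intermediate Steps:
R(B, A) = 3 + B
t = 5 (t = 3 + 2 = 5)
p(t)*(-23/(-1) - 38/25) + L(-8) = 5**2*(-23/(-1) - 38/25) - 8 = 25*(-23*(-1) - 38*1/25) - 8 = 25*(23 - 38/25) - 8 = 25*(537/25) - 8 = 537 - 8 = 529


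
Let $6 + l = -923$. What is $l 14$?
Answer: $-13006$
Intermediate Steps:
$l = -929$ ($l = -6 - 923 = -929$)
$l 14 = \left(-929\right) 14 = -13006$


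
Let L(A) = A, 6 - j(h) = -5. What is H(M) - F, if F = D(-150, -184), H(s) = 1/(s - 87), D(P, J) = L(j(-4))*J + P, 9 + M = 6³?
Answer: 260881/120 ≈ 2174.0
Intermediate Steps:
j(h) = 11 (j(h) = 6 - 1*(-5) = 6 + 5 = 11)
M = 207 (M = -9 + 6³ = -9 + 216 = 207)
D(P, J) = P + 11*J (D(P, J) = 11*J + P = P + 11*J)
H(s) = 1/(-87 + s)
F = -2174 (F = -150 + 11*(-184) = -150 - 2024 = -2174)
H(M) - F = 1/(-87 + 207) - 1*(-2174) = 1/120 + 2174 = 260881/120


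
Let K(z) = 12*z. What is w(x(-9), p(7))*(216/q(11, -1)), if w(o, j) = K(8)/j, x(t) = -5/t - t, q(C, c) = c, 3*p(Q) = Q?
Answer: -62208/7 ≈ -8886.9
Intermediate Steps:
p(Q) = Q/3
x(t) = -t - 5/t
w(o, j) = 96/j (w(o, j) = (12*8)/j = 96/j)
w(x(-9), p(7))*(216/q(11, -1)) = (96/(((⅓)*7)))*(216/(-1)) = (96/(7/3))*(216*(-1)) = (96*(3/7))*(-216) = (288/7)*(-216) = -62208/7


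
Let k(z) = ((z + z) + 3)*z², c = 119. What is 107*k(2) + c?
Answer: 3115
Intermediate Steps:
k(z) = z²*(3 + 2*z) (k(z) = (2*z + 3)*z² = (3 + 2*z)*z² = z²*(3 + 2*z))
107*k(2) + c = 107*(2²*(3 + 2*2)) + 119 = 107*(4*(3 + 4)) + 119 = 107*(4*7) + 119 = 107*28 + 119 = 2996 + 119 = 3115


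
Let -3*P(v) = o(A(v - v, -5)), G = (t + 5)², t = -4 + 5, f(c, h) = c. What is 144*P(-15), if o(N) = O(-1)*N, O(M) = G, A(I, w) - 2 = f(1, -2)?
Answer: -5184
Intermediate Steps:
A(I, w) = 3 (A(I, w) = 2 + 1 = 3)
t = 1
G = 36 (G = (1 + 5)² = 6² = 36)
O(M) = 36
o(N) = 36*N
P(v) = -36 (P(v) = -12*3 = -⅓*108 = -36)
144*P(-15) = 144*(-36) = -5184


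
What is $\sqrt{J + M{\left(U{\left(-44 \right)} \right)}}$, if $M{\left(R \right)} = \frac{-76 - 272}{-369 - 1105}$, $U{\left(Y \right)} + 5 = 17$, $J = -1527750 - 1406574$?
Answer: $\frac{i \sqrt{1593833704518}}{737} \approx 1713.0 i$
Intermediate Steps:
$J = -2934324$ ($J = -1527750 - 1406574 = -2934324$)
$U{\left(Y \right)} = 12$ ($U{\left(Y \right)} = -5 + 17 = 12$)
$M{\left(R \right)} = \frac{174}{737}$ ($M{\left(R \right)} = - \frac{348}{-1474} = \left(-348\right) \left(- \frac{1}{1474}\right) = \frac{174}{737}$)
$\sqrt{J + M{\left(U{\left(-44 \right)} \right)}} = \sqrt{-2934324 + \frac{174}{737}} = \sqrt{- \frac{2162596614}{737}} = \frac{i \sqrt{1593833704518}}{737}$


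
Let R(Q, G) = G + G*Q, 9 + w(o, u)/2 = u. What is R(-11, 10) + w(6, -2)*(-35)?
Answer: 670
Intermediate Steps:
w(o, u) = -18 + 2*u
R(-11, 10) + w(6, -2)*(-35) = 10*(1 - 11) + (-18 + 2*(-2))*(-35) = 10*(-10) + (-18 - 4)*(-35) = -100 - 22*(-35) = -100 + 770 = 670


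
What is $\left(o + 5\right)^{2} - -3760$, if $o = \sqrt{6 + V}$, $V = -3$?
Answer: $3788 + 10 \sqrt{3} \approx 3805.3$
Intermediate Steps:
$o = \sqrt{3}$ ($o = \sqrt{6 - 3} = \sqrt{3} \approx 1.732$)
$\left(o + 5\right)^{2} - -3760 = \left(\sqrt{3} + 5\right)^{2} - -3760 = \left(5 + \sqrt{3}\right)^{2} + 3760 = 3760 + \left(5 + \sqrt{3}\right)^{2}$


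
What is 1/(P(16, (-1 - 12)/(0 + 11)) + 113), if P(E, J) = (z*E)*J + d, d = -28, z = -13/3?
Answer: 33/5509 ≈ 0.0059902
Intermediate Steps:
z = -13/3 (z = -13*⅓ = -13/3 ≈ -4.3333)
P(E, J) = -28 - 13*E*J/3 (P(E, J) = (-13*E/3)*J - 28 = -13*E*J/3 - 28 = -28 - 13*E*J/3)
1/(P(16, (-1 - 12)/(0 + 11)) + 113) = 1/((-28 - 13/3*16*(-1 - 12)/(0 + 11)) + 113) = 1/((-28 - 13/3*16*(-13/11)) + 113) = 1/((-28 + 2704/33) + 113) = 1/(1780/33 + 113) = 1/(5509/33) = 33/5509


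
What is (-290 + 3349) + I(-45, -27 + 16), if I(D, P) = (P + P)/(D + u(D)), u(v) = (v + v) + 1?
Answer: 204964/67 ≈ 3059.2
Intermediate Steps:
u(v) = 1 + 2*v (u(v) = 2*v + 1 = 1 + 2*v)
I(D, P) = 2*P/(1 + 3*D) (I(D, P) = (P + P)/(D + (1 + 2*D)) = (2*P)/(1 + 3*D) = 2*P/(1 + 3*D))
(-290 + 3349) + I(-45, -27 + 16) = (-290 + 3349) + 2*(-27 + 16)/(1 + 3*(-45)) = 3059 + 2*(-11)/(1 - 135) = 3059 + 2*(-11)/(-134) = 3059 + 2*(-11)*(-1/134) = 3059 + 11/67 = 204964/67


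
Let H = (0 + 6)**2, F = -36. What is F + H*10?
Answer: 324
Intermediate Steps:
H = 36 (H = 6**2 = 36)
F + H*10 = -36 + 36*10 = -36 + 360 = 324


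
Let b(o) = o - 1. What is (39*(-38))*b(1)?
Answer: 0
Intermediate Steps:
b(o) = -1 + o
(39*(-38))*b(1) = (39*(-38))*(-1 + 1) = -1482*0 = 0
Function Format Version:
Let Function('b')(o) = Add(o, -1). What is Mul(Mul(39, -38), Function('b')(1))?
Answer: 0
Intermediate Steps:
Function('b')(o) = Add(-1, o)
Mul(Mul(39, -38), Function('b')(1)) = Mul(Mul(39, -38), Add(-1, 1)) = Mul(-1482, 0) = 0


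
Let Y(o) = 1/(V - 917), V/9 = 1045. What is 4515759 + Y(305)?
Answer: 38329762393/8488 ≈ 4.5158e+6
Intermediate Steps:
V = 9405 (V = 9*1045 = 9405)
Y(o) = 1/8488 (Y(o) = 1/(9405 - 917) = 1/8488)
4515759 + Y(305) = 4515759 + 1/8488 = 38329762393/8488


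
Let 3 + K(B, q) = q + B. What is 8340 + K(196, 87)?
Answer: 8620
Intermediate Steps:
K(B, q) = -3 + B + q (K(B, q) = -3 + (q + B) = -3 + (B + q) = -3 + B + q)
8340 + K(196, 87) = 8340 + (-3 + 196 + 87) = 8340 + 280 = 8620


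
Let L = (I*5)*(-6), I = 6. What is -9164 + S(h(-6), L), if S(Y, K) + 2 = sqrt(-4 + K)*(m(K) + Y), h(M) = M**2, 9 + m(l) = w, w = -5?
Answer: -9166 + 44*I*sqrt(46) ≈ -9166.0 + 298.42*I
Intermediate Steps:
m(l) = -14 (m(l) = -9 - 5 = -14)
L = -180 (L = (6*5)*(-6) = 30*(-6) = -180)
S(Y, K) = -2 + sqrt(-4 + K)*(-14 + Y)
-9164 + S(h(-6), L) = -9164 + (-2 - 14*sqrt(-4 - 180) + (-6)**2*sqrt(-4 - 180)) = -9164 + (-2 - 28*I*sqrt(46) + 36*sqrt(-184)) = -9164 + (-2 - 28*I*sqrt(46) + 36*(2*I*sqrt(46))) = -9164 + (-2 - 28*I*sqrt(46) + 72*I*sqrt(46)) = -9164 + (-2 + 44*I*sqrt(46)) = -9166 + 44*I*sqrt(46)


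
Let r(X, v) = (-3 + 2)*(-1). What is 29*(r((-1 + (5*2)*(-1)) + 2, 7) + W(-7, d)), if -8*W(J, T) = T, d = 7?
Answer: 29/8 ≈ 3.6250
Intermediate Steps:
W(J, T) = -T/8
r(X, v) = 1 (r(X, v) = -1*(-1) = 1)
29*(r((-1 + (5*2)*(-1)) + 2, 7) + W(-7, d)) = 29*(1 - ⅛*7) = 29*(1 - 7/8) = 29*(⅛) = 29/8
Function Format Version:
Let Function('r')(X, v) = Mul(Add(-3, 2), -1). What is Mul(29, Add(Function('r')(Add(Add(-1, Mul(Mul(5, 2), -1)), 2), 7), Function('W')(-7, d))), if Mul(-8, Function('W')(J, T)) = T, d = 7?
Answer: Rational(29, 8) ≈ 3.6250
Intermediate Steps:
Function('W')(J, T) = Mul(Rational(-1, 8), T)
Function('r')(X, v) = 1 (Function('r')(X, v) = Mul(-1, -1) = 1)
Mul(29, Add(Function('r')(Add(Add(-1, Mul(Mul(5, 2), -1)), 2), 7), Function('W')(-7, d))) = Mul(29, Add(1, Mul(Rational(-1, 8), 7))) = Mul(29, Add(1, Rational(-7, 8))) = Mul(29, Rational(1, 8)) = Rational(29, 8)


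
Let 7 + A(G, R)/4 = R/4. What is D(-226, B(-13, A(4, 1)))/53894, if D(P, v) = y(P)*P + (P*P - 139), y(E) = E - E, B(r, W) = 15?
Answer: 50937/53894 ≈ 0.94513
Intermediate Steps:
A(G, R) = -28 + R (A(G, R) = -28 + 4*(R/4) = -28 + R)
y(E) = 0
D(P, v) = -139 + P² (D(P, v) = 0*P + (P*P - 139) = 0 + (P² - 139) = 0 + (-139 + P²) = -139 + P²)
D(-226, B(-13, A(4, 1)))/53894 = (-139 + (-226)²)/53894 = (-139 + 51076)*(1/53894) = 50937*(1/53894) = 50937/53894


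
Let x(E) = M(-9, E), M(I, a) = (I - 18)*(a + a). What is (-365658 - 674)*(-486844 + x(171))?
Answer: 181729245896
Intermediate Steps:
M(I, a) = 2*a*(-18 + I) (M(I, a) = (-18 + I)*(2*a) = 2*a*(-18 + I))
x(E) = -54*E (x(E) = 2*E*(-18 - 9) = 2*E*(-27) = -54*E)
(-365658 - 674)*(-486844 + x(171)) = (-365658 - 674)*(-486844 - 54*171) = -366332*(-486844 - 9234) = -366332*(-496078) = 181729245896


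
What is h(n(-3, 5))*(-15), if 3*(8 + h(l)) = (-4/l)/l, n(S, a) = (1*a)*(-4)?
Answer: 2401/20 ≈ 120.05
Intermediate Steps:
n(S, a) = -4*a (n(S, a) = a*(-4) = -4*a)
h(l) = -8 - 4/(3*l²) (h(l) = -8 + ((-4/l)/l)/3 = -8 + (-4/l²)/3 = -8 - 4/(3*l²))
h(n(-3, 5))*(-15) = (-8 - 4/(3*(-4*5)²))*(-15) = (-8 - 4/3/(-20)²)*(-15) = (-8 - 4/3*1/400)*(-15) = (-8 - 1/300)*(-15) = -2401/300*(-15) = 2401/20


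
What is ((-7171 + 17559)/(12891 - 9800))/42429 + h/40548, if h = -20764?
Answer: -226894722431/443149223781 ≈ -0.51200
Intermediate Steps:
((-7171 + 17559)/(12891 - 9800))/42429 + h/40548 = ((-7171 + 17559)/(12891 - 9800))/42429 - 20764/40548 = (10388/3091)*(1/42429) - 20764*1/40548 = (10388*(1/3091))*(1/42429) - 5191/10137 = (10388/3091)*(1/42429) - 5191/10137 = 10388/131148039 - 5191/10137 = -226894722431/443149223781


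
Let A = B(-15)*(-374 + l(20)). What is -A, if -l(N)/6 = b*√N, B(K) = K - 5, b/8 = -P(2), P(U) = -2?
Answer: -7480 - 3840*√5 ≈ -16067.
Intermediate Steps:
b = 16 (b = 8*(-1*(-2)) = 8*2 = 16)
B(K) = -5 + K
l(N) = -96*√N
A = 7480 + 3840*√5 (A = (-5 - 15)*(-374 - 192*√5) = -20*(-374 - 192*√5) = 7480 + 3840*√5 ≈ 16067.)
-A = -(7480 + 3840*√5) = -7480 - 3840*√5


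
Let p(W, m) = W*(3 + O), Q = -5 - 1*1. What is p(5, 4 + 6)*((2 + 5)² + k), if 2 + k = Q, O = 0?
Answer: 615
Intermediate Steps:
Q = -6 (Q = -5 - 1 = -6)
k = -8 (k = -2 - 6 = -8)
p(W, m) = 3*W (p(W, m) = W*(3 + 0) = W*3 = 3*W)
p(5, 4 + 6)*((2 + 5)² + k) = (3*5)*((2 + 5)² - 8) = 15*(7² - 8) = 15*(49 - 8) = 15*41 = 615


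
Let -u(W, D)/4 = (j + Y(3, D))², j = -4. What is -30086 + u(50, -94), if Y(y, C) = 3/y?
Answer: -30122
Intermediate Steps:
u(W, D) = -36 (u(W, D) = -4*(-4 + 3/3)² = -4*(-4 + 3*(⅓))² = -4*(-4 + 1)² = -4*(-3)² = -4*9 = -36)
-30086 + u(50, -94) = -30086 - 36 = -30122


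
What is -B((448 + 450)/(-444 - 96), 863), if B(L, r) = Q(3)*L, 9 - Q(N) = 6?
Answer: 449/90 ≈ 4.9889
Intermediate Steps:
Q(N) = 3 (Q(N) = 9 - 1*6 = 9 - 6 = 3)
B(L, r) = 3*L
-B((448 + 450)/(-444 - 96), 863) = -3*(448 + 450)/(-444 - 96) = -3*898/(-540) = -3*898*(-1/540) = -3*(-449)/270 = -1*(-449/90) = 449/90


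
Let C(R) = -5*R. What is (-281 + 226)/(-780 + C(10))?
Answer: 11/166 ≈ 0.066265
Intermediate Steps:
(-281 + 226)/(-780 + C(10)) = (-281 + 226)/(-780 - 5*10) = -55/(-780 - 50) = -55/(-830) = -1/830*(-55) = 11/166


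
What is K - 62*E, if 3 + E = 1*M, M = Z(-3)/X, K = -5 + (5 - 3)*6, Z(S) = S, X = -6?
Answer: 162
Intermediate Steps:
K = 7 (K = -5 + 2*6 = -5 + 12 = 7)
M = ½ (M = -3/(-6) = -3*(-⅙) = ½ ≈ 0.50000)
E = -5/2 (E = -3 + 1*(½) = -3 + ½ = -5/2 ≈ -2.5000)
K - 62*E = 7 - 62*(-5/2) = 7 + 155 = 162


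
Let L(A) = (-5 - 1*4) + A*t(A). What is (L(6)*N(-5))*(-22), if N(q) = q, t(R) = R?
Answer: 2970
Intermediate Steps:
L(A) = -9 + A² (L(A) = (-5 - 1*4) + A*A = (-5 - 4) + A² = -9 + A²)
(L(6)*N(-5))*(-22) = ((-9 + 6²)*(-5))*(-22) = ((-9 + 36)*(-5))*(-22) = (27*(-5))*(-22) = -135*(-22) = 2970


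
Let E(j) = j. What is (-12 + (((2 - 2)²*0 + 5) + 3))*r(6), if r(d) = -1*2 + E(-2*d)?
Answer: 56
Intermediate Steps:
r(d) = -2 - 2*d (r(d) = -1*2 - 2*d = -2 - 2*d)
(-12 + (((2 - 2)²*0 + 5) + 3))*r(6) = (-12 + (((2 - 2)²*0 + 5) + 3))*(-2 - 2*6) = (-12 + ((0²*0 + 5) + 3))*(-2 - 12) = (-12 + ((0*0 + 5) + 3))*(-14) = (-12 + ((0 + 5) + 3))*(-14) = (-12 + (5 + 3))*(-14) = (-12 + 8)*(-14) = -4*(-14) = 56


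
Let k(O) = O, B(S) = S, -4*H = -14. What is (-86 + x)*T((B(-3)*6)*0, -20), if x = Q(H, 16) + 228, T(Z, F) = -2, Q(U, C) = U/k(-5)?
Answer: -1413/5 ≈ -282.60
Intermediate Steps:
H = 7/2 (H = -1/4*(-14) = 7/2 ≈ 3.5000)
Q(U, C) = -U/5 (Q(U, C) = U/(-5) = U*(-1/5) = -U/5)
x = 2273/10 (x = -1/5*7/2 + 228 = -7/10 + 228 = 2273/10 ≈ 227.30)
(-86 + x)*T((B(-3)*6)*0, -20) = (-86 + 2273/10)*(-2) = (1413/10)*(-2) = -1413/5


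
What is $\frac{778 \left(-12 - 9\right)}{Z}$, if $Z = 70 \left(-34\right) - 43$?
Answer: $\frac{16338}{2423} \approx 6.7429$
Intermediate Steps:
$Z = -2423$ ($Z = -2380 - 43 = -2423$)
$\frac{778 \left(-12 - 9\right)}{Z} = \frac{778 \left(-12 - 9\right)}{-2423} = 778 \left(-21\right) \left(- \frac{1}{2423}\right) = \left(-16338\right) \left(- \frac{1}{2423}\right) = \frac{16338}{2423}$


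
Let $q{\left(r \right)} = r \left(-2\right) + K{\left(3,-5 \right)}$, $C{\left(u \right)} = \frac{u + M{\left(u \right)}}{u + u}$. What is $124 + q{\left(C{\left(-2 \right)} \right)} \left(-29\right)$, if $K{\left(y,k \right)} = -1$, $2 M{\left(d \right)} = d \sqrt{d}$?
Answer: $182 + \frac{29 i \sqrt{2}}{2} \approx 182.0 + 20.506 i$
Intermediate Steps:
$M{\left(d \right)} = \frac{d^{\frac{3}{2}}}{2}$ ($M{\left(d \right)} = \frac{d \sqrt{d}}{2} = \frac{d^{\frac{3}{2}}}{2}$)
$C{\left(u \right)} = \frac{u + \frac{u^{\frac{3}{2}}}{2}}{2 u}$ ($C{\left(u \right)} = \frac{u + \frac{u^{\frac{3}{2}}}{2}}{u + u} = \frac{u + \frac{u^{\frac{3}{2}}}{2}}{2 u}$)
$q{\left(r \right)} = -1 - 2 r$ ($q{\left(r \right)} = r \left(-2\right) - 1 = - 2 r - 1 = -1 - 2 r$)
$124 + q{\left(C{\left(-2 \right)} \right)} \left(-29\right) = 124 + \left(-1 - 2 \left(\frac{1}{2} + \frac{\sqrt{-2}}{4}\right)\right) \left(-29\right) = 124 + \left(-1 - 2 \left(\frac{1}{2} + \frac{i \sqrt{2}}{4}\right)\right) \left(-29\right) = 124 + \left(-1 - \left(1 + \frac{i \sqrt{2}}{2}\right)\right) \left(-29\right) = 124 + \left(-2 - \frac{i \sqrt{2}}{2}\right) \left(-29\right) = 124 + \left(58 + \frac{29 i \sqrt{2}}{2}\right) = 182 + \frac{29 i \sqrt{2}}{2}$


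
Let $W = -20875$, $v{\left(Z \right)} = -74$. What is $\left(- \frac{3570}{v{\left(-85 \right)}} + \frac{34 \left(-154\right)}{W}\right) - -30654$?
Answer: $\frac{23713838857}{772375} \approx 30703.0$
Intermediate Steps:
$\left(- \frac{3570}{v{\left(-85 \right)}} + \frac{34 \left(-154\right)}{W}\right) - -30654 = \left(- \frac{3570}{-74} + \frac{34 \left(-154\right)}{-20875}\right) - -30654 = \left(\left(-3570\right) \left(- \frac{1}{74}\right) - - \frac{5236}{20875}\right) + 30654 = \left(\frac{1785}{37} + \frac{5236}{20875}\right) + 30654 = \frac{37455607}{772375} + 30654 = \frac{23713838857}{772375}$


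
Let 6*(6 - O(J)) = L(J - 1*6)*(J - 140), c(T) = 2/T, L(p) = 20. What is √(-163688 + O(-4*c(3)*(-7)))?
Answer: I*√1469498/3 ≈ 404.08*I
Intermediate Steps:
O(J) = 1418/3 - 10*J/3 (O(J) = 6 - 10*(J - 140)/3 = 6 - 10*(-140 + J)/3 = 6 - (-2800 + 20*J)/6 = 6 + (1400/3 - 10*J/3) = 1418/3 - 10*J/3)
√(-163688 + O(-4*c(3)*(-7))) = √(-163688 + (1418/3 - 10*(-8/3)*(-7)/3)) = √(-163688 + (1418/3 - 10*(-4*⅔)*(-7)/3)) = √(-163688 + (1418/3 - (-80)*(-7)/9)) = √(-163688 + (1418/3 - 10/3*56/3)) = √(-163688 + (1418/3 - 560/9)) = √(-163688 + 3694/9) = √(-1469498/9) = I*√1469498/3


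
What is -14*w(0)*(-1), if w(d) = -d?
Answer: 0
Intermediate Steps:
-14*w(0)*(-1) = -(-14)*0*(-1) = -14*0*(-1) = 0*(-1) = 0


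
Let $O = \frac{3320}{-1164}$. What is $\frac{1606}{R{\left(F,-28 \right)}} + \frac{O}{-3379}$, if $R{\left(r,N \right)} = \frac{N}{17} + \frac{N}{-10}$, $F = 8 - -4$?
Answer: $\frac{67114431365}{48181161} \approx 1393.0$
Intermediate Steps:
$F = 12$ ($F = 8 + 4 = 12$)
$R{\left(r,N \right)} = - \frac{7 N}{170}$ ($R{\left(r,N \right)} = N \frac{1}{17} + N \left(- \frac{1}{10}\right) = \frac{N}{17} - \frac{N}{10} = - \frac{7 N}{170}$)
$O = - \frac{830}{291}$ ($O = 3320 \left(- \frac{1}{1164}\right) = - \frac{830}{291} \approx -2.8522$)
$\frac{1606}{R{\left(F,-28 \right)}} + \frac{O}{-3379} = \frac{1606}{\left(- \frac{7}{170}\right) \left(-28\right)} - \frac{830}{291 \left(-3379\right)} = \frac{1606}{\frac{98}{85}} - - \frac{830}{983289} = 1606 \cdot \frac{85}{98} + \frac{830}{983289} = \frac{68255}{49} + \frac{830}{983289} = \frac{67114431365}{48181161}$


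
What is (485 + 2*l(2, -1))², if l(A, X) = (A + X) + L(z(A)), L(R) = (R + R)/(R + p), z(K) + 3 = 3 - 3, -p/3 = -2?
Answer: 233289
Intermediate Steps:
p = 6 (p = -3*(-2) = 6)
z(K) = -3 (z(K) = -3 + (3 - 3) = -3 + 0 = -3)
L(R) = 2*R/(6 + R) (L(R) = (R + R)/(R + 6) = (2*R)/(6 + R) = 2*R/(6 + R))
l(A, X) = -2 + A + X (l(A, X) = (A + X) + 2*(-3)/(6 - 3) = (A + X) + 2*(-3)/3 = (A + X) + 2*(-3)*(⅓) = (A + X) - 2 = -2 + A + X)
(485 + 2*l(2, -1))² = (485 + 2*(-2 + 2 - 1))² = (485 + 2*(-1))² = (485 - 2)² = 483² = 233289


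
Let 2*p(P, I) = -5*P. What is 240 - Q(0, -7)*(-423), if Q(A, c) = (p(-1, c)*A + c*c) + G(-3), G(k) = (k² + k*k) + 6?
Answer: 31119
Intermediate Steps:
G(k) = 6 + 2*k² (G(k) = (k² + k²) + 6 = 2*k² + 6 = 6 + 2*k²)
p(P, I) = -5*P/2 (p(P, I) = (-5*P)/2 = -5*P/2)
Q(A, c) = 24 + c² + 5*A/2 (Q(A, c) = ((-5/2*(-1))*A + c*c) + (6 + 2*(-3)²) = (5*A/2 + c²) + (6 + 2*9) = (c² + 5*A/2) + (6 + 18) = (c² + 5*A/2) + 24 = 24 + c² + 5*A/2)
240 - Q(0, -7)*(-423) = 240 - (24 + (-7)² + (5/2)*0)*(-423) = 240 - (24 + 49 + 0)*(-423) = 240 - 1*73*(-423) = 240 - 73*(-423) = 240 + 30879 = 31119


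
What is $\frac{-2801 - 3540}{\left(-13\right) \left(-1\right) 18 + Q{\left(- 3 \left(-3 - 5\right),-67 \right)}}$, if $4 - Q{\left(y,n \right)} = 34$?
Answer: $- \frac{373}{12} \approx -31.083$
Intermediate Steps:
$Q{\left(y,n \right)} = -30$ ($Q{\left(y,n \right)} = 4 - 34 = -30$)
$\frac{-2801 - 3540}{\left(-13\right) \left(-1\right) 18 + Q{\left(- 3 \left(-3 - 5\right),-67 \right)}} = \frac{-2801 - 3540}{\left(-13\right) \left(-1\right) 18 - 30} = - \frac{6341}{13 \cdot 18 - 30} = - \frac{6341}{234 - 30} = - \frac{6341}{204} = \left(-6341\right) \frac{1}{204} = - \frac{373}{12}$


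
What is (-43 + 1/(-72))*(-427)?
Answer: 1322419/72 ≈ 18367.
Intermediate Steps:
(-43 + 1/(-72))*(-427) = (-43 - 1/72)*(-427) = -3097/72*(-427) = 1322419/72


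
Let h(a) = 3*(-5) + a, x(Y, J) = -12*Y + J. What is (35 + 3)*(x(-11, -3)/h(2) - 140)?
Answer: -74062/13 ≈ -5697.1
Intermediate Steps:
x(Y, J) = J - 12*Y
h(a) = -15 + a
(35 + 3)*(x(-11, -3)/h(2) - 140) = (35 + 3)*((-3 - 12*(-11))/(-15 + 2) - 140) = 38*((-3 + 132)/(-13) - 140) = 38*(129*(-1/13) - 140) = 38*(-129/13 - 140) = 38*(-1949/13) = -74062/13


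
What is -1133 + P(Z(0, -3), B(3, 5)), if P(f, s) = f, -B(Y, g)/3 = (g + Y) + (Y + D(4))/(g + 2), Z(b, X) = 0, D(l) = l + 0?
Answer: -1133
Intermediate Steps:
D(l) = l
B(Y, g) = -3*Y - 3*g - 3*(4 + Y)/(2 + g) (B(Y, g) = -3*((g + Y) + (Y + 4)/(g + 2)) = -3*((Y + g) + (4 + Y)/(2 + g)) = -3*(Y + g + (4 + Y)/(2 + g)) = -3*Y - 3*g - 3*(4 + Y)/(2 + g))
-1133 + P(Z(0, -3), B(3, 5)) = -1133 + 0 = -1133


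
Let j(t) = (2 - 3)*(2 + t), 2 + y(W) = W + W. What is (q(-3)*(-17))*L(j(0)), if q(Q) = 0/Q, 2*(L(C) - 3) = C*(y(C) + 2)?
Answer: 0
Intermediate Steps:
y(W) = -2 + 2*W (y(W) = -2 + (W + W) = -2 + 2*W)
j(t) = -2 - t (j(t) = -(2 + t) = -2 - t)
L(C) = 3 + C² (L(C) = 3 + (C*((-2 + 2*C) + 2))/2 = 3 + (C*(2*C))/2 = 3 + (2*C²)/2 = 3 + C²)
q(Q) = 0
(q(-3)*(-17))*L(j(0)) = (0*(-17))*(3 + (-2 - 1*0)²) = 0*(3 + (-2 + 0)²) = 0*(3 + (-2)²) = 0*(3 + 4) = 0*7 = 0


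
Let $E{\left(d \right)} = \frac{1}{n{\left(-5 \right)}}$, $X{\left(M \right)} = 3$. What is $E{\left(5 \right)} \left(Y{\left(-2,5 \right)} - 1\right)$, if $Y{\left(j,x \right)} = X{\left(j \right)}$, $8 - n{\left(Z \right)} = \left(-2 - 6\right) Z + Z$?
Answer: $- \frac{2}{27} \approx -0.074074$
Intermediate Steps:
$n{\left(Z \right)} = 8 + 7 Z$ ($n{\left(Z \right)} = 8 - \left(\left(-2 - 6\right) Z + Z\right) = 8 - \left(- 8 Z + Z\right) = 8 - - 7 Z = 8 + 7 Z$)
$Y{\left(j,x \right)} = 3$
$E{\left(d \right)} = - \frac{1}{27}$ ($E{\left(d \right)} = \frac{1}{8 + 7 \left(-5\right)} = \frac{1}{8 - 35} = \frac{1}{-27} = - \frac{1}{27}$)
$E{\left(5 \right)} \left(Y{\left(-2,5 \right)} - 1\right) = - \frac{3 - 1}{27} = \left(- \frac{1}{27}\right) 2 = - \frac{2}{27}$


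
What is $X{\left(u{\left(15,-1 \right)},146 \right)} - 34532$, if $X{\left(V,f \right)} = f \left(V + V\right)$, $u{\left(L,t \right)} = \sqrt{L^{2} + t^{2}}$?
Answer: $-34532 + 292 \sqrt{226} \approx -30142.0$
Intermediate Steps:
$X{\left(V,f \right)} = 2 V f$ ($X{\left(V,f \right)} = f 2 V = 2 V f$)
$X{\left(u{\left(15,-1 \right)},146 \right)} - 34532 = 2 \sqrt{15^{2} + \left(-1\right)^{2}} \cdot 146 - 34532 = 2 \sqrt{225 + 1} \cdot 146 - 34532 = 2 \sqrt{226} \cdot 146 - 34532 = 292 \sqrt{226} - 34532 = -34532 + 292 \sqrt{226}$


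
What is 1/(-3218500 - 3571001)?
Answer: -1/6789501 ≈ -1.4729e-7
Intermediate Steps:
1/(-3218500 - 3571001) = 1/(-6789501) = -1/6789501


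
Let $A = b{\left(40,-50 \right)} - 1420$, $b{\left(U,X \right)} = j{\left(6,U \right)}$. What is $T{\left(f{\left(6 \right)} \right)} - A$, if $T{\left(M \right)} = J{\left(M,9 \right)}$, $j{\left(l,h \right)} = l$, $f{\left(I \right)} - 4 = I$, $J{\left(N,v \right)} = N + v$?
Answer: $1433$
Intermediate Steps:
$f{\left(I \right)} = 4 + I$
$b{\left(U,X \right)} = 6$
$T{\left(M \right)} = 9 + M$ ($T{\left(M \right)} = M + 9 = 9 + M$)
$A = -1414$ ($A = 6 - 1420 = -1414$)
$T{\left(f{\left(6 \right)} \right)} - A = \left(9 + \left(4 + 6\right)\right) - -1414 = \left(9 + 10\right) + 1414 = 19 + 1414 = 1433$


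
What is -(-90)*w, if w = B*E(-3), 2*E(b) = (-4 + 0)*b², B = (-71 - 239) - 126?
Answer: 706320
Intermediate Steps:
B = -436 (B = -310 - 126 = -436)
E(b) = -2*b² (E(b) = ((-4 + 0)*b²)/2 = (-4*b²)/2 = -2*b²)
w = 7848 (w = -(-872)*(-3)² = -(-872)*9 = -436*(-18) = 7848)
-(-90)*w = -(-90)*7848 = -5*(-141264) = 706320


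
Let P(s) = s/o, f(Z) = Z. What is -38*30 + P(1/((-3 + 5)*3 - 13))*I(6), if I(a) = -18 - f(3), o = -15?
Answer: -5701/5 ≈ -1140.2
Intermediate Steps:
P(s) = -s/15 (P(s) = s/(-15) = s*(-1/15) = -s/15)
I(a) = -21 (I(a) = -18 - 1*3 = -18 - 3 = -21)
-38*30 + P(1/((-3 + 5)*3 - 13))*I(6) = -38*30 - 1/(15*((-3 + 5)*3 - 13))*(-21) = -1140 - 1/(15*(2*3 - 13))*(-21) = -1140 - 1/(15*(6 - 13))*(-21) = -1140 - 1/15/(-7)*(-21) = -1140 - 1/15*(-⅐)*(-21) = -1140 + (1/105)*(-21) = -1140 - ⅕ = -5701/5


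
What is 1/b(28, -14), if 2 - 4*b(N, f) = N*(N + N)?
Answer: -2/783 ≈ -0.0025543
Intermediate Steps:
b(N, f) = ½ - N²/2 (b(N, f) = ½ - N*(N + N)/4 = ½ - N*2*N/4 = ½ - N²/2)
1/b(28, -14) = 1/(½ - ½*28²) = 1/(½ - ½*784) = 1/(½ - 392) = 1/(-783/2) = -2/783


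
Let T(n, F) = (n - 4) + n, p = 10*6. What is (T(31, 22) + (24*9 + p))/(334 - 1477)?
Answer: -334/1143 ≈ -0.29221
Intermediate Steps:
p = 60
T(n, F) = -4 + 2*n (T(n, F) = (-4 + n) + n = -4 + 2*n)
(T(31, 22) + (24*9 + p))/(334 - 1477) = ((-4 + 2*31) + (24*9 + 60))/(334 - 1477) = ((-4 + 62) + (216 + 60))/(-1143) = (58 + 276)*(-1/1143) = 334*(-1/1143) = -334/1143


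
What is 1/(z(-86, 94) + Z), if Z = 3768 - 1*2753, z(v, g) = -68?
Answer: 1/947 ≈ 0.0010560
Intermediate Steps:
Z = 1015 (Z = 3768 - 2753 = 1015)
1/(z(-86, 94) + Z) = 1/(-68 + 1015) = 1/947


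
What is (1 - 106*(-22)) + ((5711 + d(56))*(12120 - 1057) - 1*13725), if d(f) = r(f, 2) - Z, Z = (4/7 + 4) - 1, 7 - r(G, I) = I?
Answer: 442296437/7 ≈ 6.3185e+7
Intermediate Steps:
r(G, I) = 7 - I
Z = 25/7 (Z = (4*(⅐) + 4) - 1 = (4/7 + 4) - 1 = 32/7 - 1 = 25/7 ≈ 3.5714)
d(f) = 10/7 (d(f) = (7 - 1*2) - 1*25/7 = (7 - 2) - 25/7 = 5 - 25/7 = 10/7)
(1 - 106*(-22)) + ((5711 + d(56))*(12120 - 1057) - 1*13725) = (1 - 106*(-22)) + ((5711 + 10/7)*(12120 - 1057) - 1*13725) = (1 + 2332) + ((39987/7)*11063 - 13725) = 2333 + (442376181/7 - 13725) = 2333 + 442280106/7 = 442296437/7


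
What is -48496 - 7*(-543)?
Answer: -44695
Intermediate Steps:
-48496 - 7*(-543) = -48496 - 1*(-3801) = -48496 + 3801 = -44695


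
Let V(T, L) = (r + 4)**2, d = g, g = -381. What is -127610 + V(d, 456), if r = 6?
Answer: -127510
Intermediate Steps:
d = -381
V(T, L) = 100 (V(T, L) = (6 + 4)**2 = 10**2 = 100)
-127610 + V(d, 456) = -127610 + 100 = -127510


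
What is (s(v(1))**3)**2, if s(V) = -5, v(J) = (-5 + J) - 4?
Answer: 15625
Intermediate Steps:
v(J) = -9 + J
(s(v(1))**3)**2 = ((-5)**3)**2 = (-125)**2 = 15625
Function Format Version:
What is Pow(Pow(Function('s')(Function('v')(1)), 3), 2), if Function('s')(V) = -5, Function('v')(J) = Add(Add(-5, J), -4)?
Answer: 15625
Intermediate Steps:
Function('v')(J) = Add(-9, J)
Pow(Pow(Function('s')(Function('v')(1)), 3), 2) = Pow(Pow(-5, 3), 2) = Pow(-125, 2) = 15625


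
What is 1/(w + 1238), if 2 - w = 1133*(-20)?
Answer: 1/23900 ≈ 4.1841e-5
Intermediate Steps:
w = 22662 (w = 2 - 1133*(-20) = 2 - 1*(-22660) = 2 + 22660 = 22662)
1/(w + 1238) = 1/(22662 + 1238) = 1/23900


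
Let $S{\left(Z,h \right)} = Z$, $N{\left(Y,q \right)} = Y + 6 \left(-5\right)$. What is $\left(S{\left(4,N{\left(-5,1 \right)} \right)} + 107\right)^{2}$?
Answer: $12321$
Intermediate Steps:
$N{\left(Y,q \right)} = -30 + Y$ ($N{\left(Y,q \right)} = Y - 30 = -30 + Y$)
$\left(S{\left(4,N{\left(-5,1 \right)} \right)} + 107\right)^{2} = \left(4 + 107\right)^{2} = 111^{2} = 12321$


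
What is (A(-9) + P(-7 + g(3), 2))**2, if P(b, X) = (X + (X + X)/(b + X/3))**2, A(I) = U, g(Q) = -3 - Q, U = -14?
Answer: 234763684/1874161 ≈ 125.26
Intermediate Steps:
A(I) = -14
P(b, X) = (X + 2*X/(b + X/3))**2 (P(b, X) = (X + (2*X)/(b + X*(1/3)))**2 = (X + (2*X)/(b + X/3))**2 = (X + 2*X/(b + X/3))**2)
(A(-9) + P(-7 + g(3), 2))**2 = (-14 + 2**2*(6 + 2 + 3*(-7 + (-3 - 1*3)))**2/(2 + 3*(-7 + (-3 - 1*3)))**2)**2 = (-14 + 4*(6 + 2 + 3*(-7 + (-3 - 3)))**2/(2 + 3*(-7 + (-3 - 3)))**2)**2 = (-14 + 4*(6 + 2 + 3*(-7 - 6))**2/(2 + 3*(-7 - 6))**2)**2 = (-14 + 4*(6 + 2 + 3*(-13))**2/(2 + 3*(-13))**2)**2 = (-14 + 4*(6 + 2 - 39)**2/(2 - 39)**2)**2 = (-14 + 4*(-31)**2/(-37)**2)**2 = (-14 + 4*(1/1369)*961)**2 = (-14 + 3844/1369)**2 = (-15322/1369)**2 = 234763684/1874161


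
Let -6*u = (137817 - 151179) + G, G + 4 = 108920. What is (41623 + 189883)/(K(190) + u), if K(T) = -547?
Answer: -347259/24709 ≈ -14.054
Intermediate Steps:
G = 108916 (G = -4 + 108920 = 108916)
u = -47777/3 (u = -((137817 - 151179) + 108916)/6 = -(-13362 + 108916)/6 = -⅙*95554 = -47777/3 ≈ -15926.)
(41623 + 189883)/(K(190) + u) = (41623 + 189883)/(-547 - 47777/3) = 231506/(-49418/3) = 231506*(-3/49418) = -347259/24709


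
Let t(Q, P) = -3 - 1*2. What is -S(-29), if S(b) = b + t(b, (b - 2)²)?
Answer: 34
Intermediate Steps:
t(Q, P) = -5 (t(Q, P) = -3 - 2 = -5)
S(b) = -5 + b (S(b) = b - 5 = -5 + b)
-S(-29) = -(-5 - 29) = -1*(-34) = 34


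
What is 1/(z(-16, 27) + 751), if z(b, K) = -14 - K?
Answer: 1/710 ≈ 0.0014085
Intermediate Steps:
1/(z(-16, 27) + 751) = 1/((-14 - 1*27) + 751) = 1/((-14 - 27) + 751) = 1/(-41 + 751) = 1/710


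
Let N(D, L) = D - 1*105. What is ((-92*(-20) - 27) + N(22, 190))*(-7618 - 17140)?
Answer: -42831340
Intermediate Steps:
N(D, L) = -105 + D (N(D, L) = D - 105 = -105 + D)
((-92*(-20) - 27) + N(22, 190))*(-7618 - 17140) = ((-92*(-20) - 27) + (-105 + 22))*(-7618 - 17140) = ((1840 - 27) - 83)*(-24758) = (1813 - 83)*(-24758) = 1730*(-24758) = -42831340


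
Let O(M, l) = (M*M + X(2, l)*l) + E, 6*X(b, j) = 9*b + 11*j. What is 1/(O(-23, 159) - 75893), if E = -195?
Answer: -2/57467 ≈ -3.4803e-5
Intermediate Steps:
X(b, j) = 3*b/2 + 11*j/6 (X(b, j) = (9*b + 11*j)/6 = 3*b/2 + 11*j/6)
O(M, l) = -195 + M² + l*(3 + 11*l/6) (O(M, l) = (M*M + ((3/2)*2 + 11*l/6)*l) - 195 = (M² + (3 + 11*l/6)*l) - 195 = (M² + l*(3 + 11*l/6)) - 195 = -195 + M² + l*(3 + 11*l/6))
1/(O(-23, 159) - 75893) = 1/((-195 + (-23)² + (⅙)*159*(18 + 11*159)) - 75893) = 1/((-195 + 529 + (⅙)*159*(18 + 1749)) - 75893) = 1/((-195 + 529 + (⅙)*159*1767) - 75893) = 1/((-195 + 529 + 93651/2) - 75893) = 1/(94319/2 - 75893) = 1/(-57467/2) = -2/57467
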